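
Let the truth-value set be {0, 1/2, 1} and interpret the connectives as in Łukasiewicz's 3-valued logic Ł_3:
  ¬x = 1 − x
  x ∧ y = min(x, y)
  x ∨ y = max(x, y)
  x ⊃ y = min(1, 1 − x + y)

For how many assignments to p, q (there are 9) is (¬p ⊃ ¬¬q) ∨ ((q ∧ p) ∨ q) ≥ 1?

6

p = 0, q = 0 ↦ 0  <
p = 0, q = 1/2 ↦ 1/2  <
p = 0, q = 1 ↦ 1  ≥
p = 1/2, q = 0 ↦ 1/2  <
p = 1/2, q = 1/2 ↦ 1  ≥
p = 1/2, q = 1 ↦ 1  ≥
p = 1, q = 0 ↦ 1  ≥
p = 1, q = 1/2 ↦ 1  ≥
p = 1, q = 1 ↦ 1  ≥
So 6 of the 9 assignments meet the threshold.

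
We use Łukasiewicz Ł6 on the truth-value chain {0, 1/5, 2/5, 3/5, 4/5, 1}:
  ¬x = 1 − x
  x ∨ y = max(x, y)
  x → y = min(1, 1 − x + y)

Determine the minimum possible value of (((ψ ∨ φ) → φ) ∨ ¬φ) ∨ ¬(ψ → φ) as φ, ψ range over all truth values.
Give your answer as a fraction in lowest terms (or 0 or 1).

3/5

Take φ = 2/5, ψ = 4/5:
ψ ∨ φ = 4/5 ∨ 2/5 = 4/5
(ψ ∨ φ) → φ = 4/5 → 2/5 = 3/5
¬φ = ¬2/5 = 3/5
((ψ ∨ φ) → φ) ∨ ¬φ = 3/5 ∨ 3/5 = 3/5
ψ → φ = 4/5 → 2/5 = 3/5
¬(ψ → φ) = ¬3/5 = 2/5
(((ψ ∨ φ) → φ) ∨ ¬φ) ∨ ¬(ψ → φ) = 3/5 ∨ 2/5 = 3/5
No assignment yields a value below 3/5, so this is the minimum.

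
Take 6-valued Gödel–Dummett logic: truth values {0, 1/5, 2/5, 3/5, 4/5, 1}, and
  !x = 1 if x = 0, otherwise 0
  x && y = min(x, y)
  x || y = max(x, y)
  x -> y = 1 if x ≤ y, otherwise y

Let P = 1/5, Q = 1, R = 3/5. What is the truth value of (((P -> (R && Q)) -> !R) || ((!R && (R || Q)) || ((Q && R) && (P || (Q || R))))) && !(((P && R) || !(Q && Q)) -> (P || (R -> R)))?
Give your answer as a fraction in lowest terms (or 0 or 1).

R && Q = 3/5 && 1 = 3/5
P -> (R && Q) = 1/5 -> 3/5 = 1
!R = !3/5 = 0
(P -> (R && Q)) -> !R = 1 -> 0 = 0
!R = !3/5 = 0
R || Q = 3/5 || 1 = 1
!R && (R || Q) = 0 && 1 = 0
Q && R = 1 && 3/5 = 3/5
Q || R = 1 || 3/5 = 1
P || (Q || R) = 1/5 || 1 = 1
(Q && R) && (P || (Q || R)) = 3/5 && 1 = 3/5
(!R && (R || Q)) || ((Q && R) && (P || (Q || R))) = 0 || 3/5 = 3/5
((P -> (R && Q)) -> !R) || ((!R && (R || Q)) || ((Q && R) && (P || (Q || R)))) = 0 || 3/5 = 3/5
P && R = 1/5 && 3/5 = 1/5
Q && Q = 1 && 1 = 1
!(Q && Q) = !1 = 0
(P && R) || !(Q && Q) = 1/5 || 0 = 1/5
R -> R = 3/5 -> 3/5 = 1
P || (R -> R) = 1/5 || 1 = 1
((P && R) || !(Q && Q)) -> (P || (R -> R)) = 1/5 -> 1 = 1
!(((P && R) || !(Q && Q)) -> (P || (R -> R))) = !1 = 0
(((P -> (R && Q)) -> !R) || ((!R && (R || Q)) || ((Q && R) && (P || (Q || R))))) && !(((P && R) || !(Q && Q)) -> (P || (R -> R))) = 3/5 && 0 = 0

0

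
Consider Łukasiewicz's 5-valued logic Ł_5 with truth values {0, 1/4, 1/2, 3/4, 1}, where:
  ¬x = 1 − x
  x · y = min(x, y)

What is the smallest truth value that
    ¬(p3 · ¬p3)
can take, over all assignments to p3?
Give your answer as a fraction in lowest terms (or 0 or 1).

1/2

Take p3 = 1/2:
¬p3 = ¬1/2 = 1/2
p3 · ¬p3 = 1/2 · 1/2 = 1/2
¬(p3 · ¬p3) = ¬1/2 = 1/2
No assignment yields a value below 1/2, so this is the minimum.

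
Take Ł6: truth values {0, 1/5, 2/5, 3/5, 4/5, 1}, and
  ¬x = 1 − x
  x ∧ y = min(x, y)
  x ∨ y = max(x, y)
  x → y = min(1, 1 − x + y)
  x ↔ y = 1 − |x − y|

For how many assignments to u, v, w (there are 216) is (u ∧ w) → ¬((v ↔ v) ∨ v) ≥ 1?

value 1: 66 assignments (counts)
value 4/5: 54 assignments
value 3/5: 42 assignments
value 2/5: 30 assignments
value 1/5: 18 assignments
value 0: 6 assignments
So 66 of the 216 assignments meet the threshold.

66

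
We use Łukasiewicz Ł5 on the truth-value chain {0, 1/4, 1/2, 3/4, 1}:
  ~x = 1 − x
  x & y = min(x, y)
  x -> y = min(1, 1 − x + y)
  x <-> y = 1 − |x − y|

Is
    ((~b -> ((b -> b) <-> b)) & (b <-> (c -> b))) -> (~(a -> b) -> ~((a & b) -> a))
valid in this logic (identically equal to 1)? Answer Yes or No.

No

Counterexample: take a = 3/4, b = 1/2, c = 1.
~b = ~1/2 = 1/2
b -> b = 1/2 -> 1/2 = 1
(b -> b) <-> b = 1 <-> 1/2 = 1/2
~b -> ((b -> b) <-> b) = 1/2 -> 1/2 = 1
c -> b = 1 -> 1/2 = 1/2
b <-> (c -> b) = 1/2 <-> 1/2 = 1
(~b -> ((b -> b) <-> b)) & (b <-> (c -> b)) = 1 & 1 = 1
a -> b = 3/4 -> 1/2 = 3/4
~(a -> b) = ~3/4 = 1/4
a & b = 3/4 & 1/2 = 1/2
(a & b) -> a = 1/2 -> 3/4 = 1
~((a & b) -> a) = ~1 = 0
~(a -> b) -> ~((a & b) -> a) = 1/4 -> 0 = 3/4
((~b -> ((b -> b) <-> b)) & (b <-> (c -> b))) -> (~(a -> b) -> ~((a & b) -> a)) = 1 -> 3/4 = 3/4
This gives 3/4 ≠ 1.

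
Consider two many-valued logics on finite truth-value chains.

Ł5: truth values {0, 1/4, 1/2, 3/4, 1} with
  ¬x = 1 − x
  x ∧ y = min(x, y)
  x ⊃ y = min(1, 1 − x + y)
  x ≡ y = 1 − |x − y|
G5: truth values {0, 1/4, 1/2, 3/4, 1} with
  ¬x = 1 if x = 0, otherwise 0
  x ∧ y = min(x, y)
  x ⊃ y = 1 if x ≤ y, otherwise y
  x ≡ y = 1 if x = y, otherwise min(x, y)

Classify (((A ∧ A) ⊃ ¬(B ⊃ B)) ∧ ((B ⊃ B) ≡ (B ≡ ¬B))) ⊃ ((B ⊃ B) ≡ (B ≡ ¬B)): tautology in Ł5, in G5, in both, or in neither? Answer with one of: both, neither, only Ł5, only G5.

In Ł5: every assignment gives 1 — tautology.
In G5: every assignment gives 1 — tautology.

both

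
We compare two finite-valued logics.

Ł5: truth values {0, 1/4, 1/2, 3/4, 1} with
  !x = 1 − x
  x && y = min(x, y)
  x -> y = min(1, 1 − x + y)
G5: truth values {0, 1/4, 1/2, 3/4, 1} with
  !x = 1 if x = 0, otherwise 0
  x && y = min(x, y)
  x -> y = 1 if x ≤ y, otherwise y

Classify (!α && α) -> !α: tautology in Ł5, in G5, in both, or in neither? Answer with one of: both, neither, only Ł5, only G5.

both

In Ł5: every assignment gives 1 — tautology.
In G5: every assignment gives 1 — tautology.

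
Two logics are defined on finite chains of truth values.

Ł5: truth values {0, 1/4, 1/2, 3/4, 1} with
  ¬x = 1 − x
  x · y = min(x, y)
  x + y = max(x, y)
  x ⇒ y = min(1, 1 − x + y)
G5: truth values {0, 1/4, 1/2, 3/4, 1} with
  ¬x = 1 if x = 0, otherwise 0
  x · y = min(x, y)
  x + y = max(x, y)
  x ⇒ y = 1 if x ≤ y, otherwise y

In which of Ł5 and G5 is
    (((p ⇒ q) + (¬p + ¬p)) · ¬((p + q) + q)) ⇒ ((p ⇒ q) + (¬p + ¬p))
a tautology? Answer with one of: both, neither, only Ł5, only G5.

both

In Ł5: every assignment gives 1 — tautology.
In G5: every assignment gives 1 — tautology.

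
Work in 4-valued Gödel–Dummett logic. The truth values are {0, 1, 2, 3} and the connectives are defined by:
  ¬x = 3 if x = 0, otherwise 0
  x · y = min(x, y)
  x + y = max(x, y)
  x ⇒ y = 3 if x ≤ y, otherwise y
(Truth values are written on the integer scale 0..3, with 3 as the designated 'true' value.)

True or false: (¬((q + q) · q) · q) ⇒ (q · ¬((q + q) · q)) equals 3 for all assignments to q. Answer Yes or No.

Yes

q = 0 ↦ 3
q = 1 ↦ 3
q = 2 ↦ 3
q = 3 ↦ 3
Every assignment gives a value ≥ 3.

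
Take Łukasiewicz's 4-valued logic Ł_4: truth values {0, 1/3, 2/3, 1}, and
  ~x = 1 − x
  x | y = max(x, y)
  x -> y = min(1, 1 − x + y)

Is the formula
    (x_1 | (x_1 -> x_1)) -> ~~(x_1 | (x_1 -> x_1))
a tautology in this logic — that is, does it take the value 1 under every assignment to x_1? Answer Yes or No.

Yes

x_1 = 0 ↦ 1
x_1 = 1/3 ↦ 1
x_1 = 2/3 ↦ 1
x_1 = 1 ↦ 1
Every assignment gives a value ≥ 1.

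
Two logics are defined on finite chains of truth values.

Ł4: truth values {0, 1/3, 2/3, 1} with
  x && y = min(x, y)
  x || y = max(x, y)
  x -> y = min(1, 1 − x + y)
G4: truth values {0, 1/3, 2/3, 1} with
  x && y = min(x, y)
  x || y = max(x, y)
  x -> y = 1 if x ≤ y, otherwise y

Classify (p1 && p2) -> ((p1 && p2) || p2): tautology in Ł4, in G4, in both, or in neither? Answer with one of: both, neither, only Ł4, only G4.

In Ł4: every assignment gives 1 — tautology.
In G4: every assignment gives 1 — tautology.

both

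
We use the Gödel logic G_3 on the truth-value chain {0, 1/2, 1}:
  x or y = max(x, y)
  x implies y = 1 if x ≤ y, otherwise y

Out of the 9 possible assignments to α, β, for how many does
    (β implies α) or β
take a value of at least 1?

α = 0, β = 0 ↦ 1  ≥
α = 0, β = 1/2 ↦ 1/2  <
α = 0, β = 1 ↦ 1  ≥
α = 1/2, β = 0 ↦ 1  ≥
α = 1/2, β = 1/2 ↦ 1  ≥
α = 1/2, β = 1 ↦ 1  ≥
α = 1, β = 0 ↦ 1  ≥
α = 1, β = 1/2 ↦ 1  ≥
α = 1, β = 1 ↦ 1  ≥
So 8 of the 9 assignments meet the threshold.

8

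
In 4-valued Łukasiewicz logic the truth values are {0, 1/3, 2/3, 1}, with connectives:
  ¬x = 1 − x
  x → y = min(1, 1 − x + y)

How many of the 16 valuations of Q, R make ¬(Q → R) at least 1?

Q = 0, R = 0 ↦ 0  <
Q = 0, R = 1/3 ↦ 0  <
Q = 0, R = 2/3 ↦ 0  <
Q = 0, R = 1 ↦ 0  <
Q = 1/3, R = 0 ↦ 1/3  <
Q = 1/3, R = 1/3 ↦ 0  <
Q = 1/3, R = 2/3 ↦ 0  <
Q = 1/3, R = 1 ↦ 0  <
Q = 2/3, R = 0 ↦ 2/3  <
Q = 2/3, R = 1/3 ↦ 1/3  <
Q = 2/3, R = 2/3 ↦ 0  <
Q = 2/3, R = 1 ↦ 0  <
Q = 1, R = 0 ↦ 1  ≥
Q = 1, R = 1/3 ↦ 2/3  <
Q = 1, R = 2/3 ↦ 1/3  <
Q = 1, R = 1 ↦ 0  <
So 1 of the 16 assignments meets the threshold.

1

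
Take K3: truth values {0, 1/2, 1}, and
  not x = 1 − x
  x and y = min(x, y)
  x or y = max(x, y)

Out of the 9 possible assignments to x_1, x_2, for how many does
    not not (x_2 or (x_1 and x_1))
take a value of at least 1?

x_1 = 0, x_2 = 0 ↦ 0  <
x_1 = 0, x_2 = 1/2 ↦ 1/2  <
x_1 = 0, x_2 = 1 ↦ 1  ≥
x_1 = 1/2, x_2 = 0 ↦ 1/2  <
x_1 = 1/2, x_2 = 1/2 ↦ 1/2  <
x_1 = 1/2, x_2 = 1 ↦ 1  ≥
x_1 = 1, x_2 = 0 ↦ 1  ≥
x_1 = 1, x_2 = 1/2 ↦ 1  ≥
x_1 = 1, x_2 = 1 ↦ 1  ≥
So 5 of the 9 assignments meet the threshold.

5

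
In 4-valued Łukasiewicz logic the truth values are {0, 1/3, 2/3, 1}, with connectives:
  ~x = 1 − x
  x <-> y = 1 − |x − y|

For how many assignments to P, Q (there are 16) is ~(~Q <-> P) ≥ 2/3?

6

P = 0, Q = 0 ↦ 1  ≥
P = 0, Q = 1/3 ↦ 2/3  ≥
P = 0, Q = 2/3 ↦ 1/3  <
P = 0, Q = 1 ↦ 0  <
P = 1/3, Q = 0 ↦ 2/3  ≥
P = 1/3, Q = 1/3 ↦ 1/3  <
P = 1/3, Q = 2/3 ↦ 0  <
P = 1/3, Q = 1 ↦ 1/3  <
P = 2/3, Q = 0 ↦ 1/3  <
P = 2/3, Q = 1/3 ↦ 0  <
P = 2/3, Q = 2/3 ↦ 1/3  <
P = 2/3, Q = 1 ↦ 2/3  ≥
P = 1, Q = 0 ↦ 0  <
P = 1, Q = 1/3 ↦ 1/3  <
P = 1, Q = 2/3 ↦ 2/3  ≥
P = 1, Q = 1 ↦ 1  ≥
So 6 of the 16 assignments meet the threshold.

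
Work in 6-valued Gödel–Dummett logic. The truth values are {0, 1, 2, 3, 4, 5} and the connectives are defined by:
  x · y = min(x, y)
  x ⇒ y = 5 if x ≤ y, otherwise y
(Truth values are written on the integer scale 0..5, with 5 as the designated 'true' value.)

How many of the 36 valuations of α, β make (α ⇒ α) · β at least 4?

value 5: 6 assignments (counts)
value 4: 6 assignments (counts)
value 3: 6 assignments
value 2: 6 assignments
value 1: 6 assignments
value 0: 6 assignments
So 12 of the 36 assignments meet the threshold.

12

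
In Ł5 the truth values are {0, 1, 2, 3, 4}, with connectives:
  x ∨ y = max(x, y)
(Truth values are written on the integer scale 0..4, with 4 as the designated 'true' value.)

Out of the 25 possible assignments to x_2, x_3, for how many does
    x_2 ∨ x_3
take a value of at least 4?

value 4: 9 assignments (counts)
value 3: 7 assignments
value 2: 5 assignments
value 1: 3 assignments
value 0: 1 assignment
So 9 of the 25 assignments meet the threshold.

9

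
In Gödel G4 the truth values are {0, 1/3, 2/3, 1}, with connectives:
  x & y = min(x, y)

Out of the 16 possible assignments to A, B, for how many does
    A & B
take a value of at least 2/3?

4

A = 0, B = 0 ↦ 0  <
A = 0, B = 1/3 ↦ 0  <
A = 0, B = 2/3 ↦ 0  <
A = 0, B = 1 ↦ 0  <
A = 1/3, B = 0 ↦ 0  <
A = 1/3, B = 1/3 ↦ 1/3  <
A = 1/3, B = 2/3 ↦ 1/3  <
A = 1/3, B = 1 ↦ 1/3  <
A = 2/3, B = 0 ↦ 0  <
A = 2/3, B = 1/3 ↦ 1/3  <
A = 2/3, B = 2/3 ↦ 2/3  ≥
A = 2/3, B = 1 ↦ 2/3  ≥
A = 1, B = 0 ↦ 0  <
A = 1, B = 1/3 ↦ 1/3  <
A = 1, B = 2/3 ↦ 2/3  ≥
A = 1, B = 1 ↦ 1  ≥
So 4 of the 16 assignments meet the threshold.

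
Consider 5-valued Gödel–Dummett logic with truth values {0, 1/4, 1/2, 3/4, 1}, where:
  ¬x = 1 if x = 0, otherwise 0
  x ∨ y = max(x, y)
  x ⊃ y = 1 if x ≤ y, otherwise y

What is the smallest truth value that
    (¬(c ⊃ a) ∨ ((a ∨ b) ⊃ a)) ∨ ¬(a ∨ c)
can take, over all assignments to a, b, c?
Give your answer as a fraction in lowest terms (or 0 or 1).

1/4

Take a = 1/4, b = 1/2, c = 0:
c ⊃ a = 0 ⊃ 1/4 = 1
¬(c ⊃ a) = ¬1 = 0
a ∨ b = 1/4 ∨ 1/2 = 1/2
(a ∨ b) ⊃ a = 1/2 ⊃ 1/4 = 1/4
¬(c ⊃ a) ∨ ((a ∨ b) ⊃ a) = 0 ∨ 1/4 = 1/4
a ∨ c = 1/4 ∨ 0 = 1/4
¬(a ∨ c) = ¬1/4 = 0
(¬(c ⊃ a) ∨ ((a ∨ b) ⊃ a)) ∨ ¬(a ∨ c) = 1/4 ∨ 0 = 1/4
No assignment yields a value below 1/4, so this is the minimum.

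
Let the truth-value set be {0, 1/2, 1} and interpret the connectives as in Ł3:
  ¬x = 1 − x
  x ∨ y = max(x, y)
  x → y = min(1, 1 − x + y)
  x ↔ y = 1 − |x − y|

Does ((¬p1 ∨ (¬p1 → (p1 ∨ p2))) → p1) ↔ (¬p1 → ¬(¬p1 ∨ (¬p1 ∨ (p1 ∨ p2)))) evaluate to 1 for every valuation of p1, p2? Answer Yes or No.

Counterexample: take p1 = 1/2, p2 = 0.
¬p1 = ¬1/2 = 1/2
¬p1 = ¬1/2 = 1/2
p1 ∨ p2 = 1/2 ∨ 0 = 1/2
¬p1 → (p1 ∨ p2) = 1/2 → 1/2 = 1
¬p1 ∨ (¬p1 → (p1 ∨ p2)) = 1/2 ∨ 1 = 1
(¬p1 ∨ (¬p1 → (p1 ∨ p2))) → p1 = 1 → 1/2 = 1/2
¬p1 = ¬1/2 = 1/2
¬p1 = ¬1/2 = 1/2
¬p1 = ¬1/2 = 1/2
p1 ∨ p2 = 1/2 ∨ 0 = 1/2
¬p1 ∨ (p1 ∨ p2) = 1/2 ∨ 1/2 = 1/2
¬p1 ∨ (¬p1 ∨ (p1 ∨ p2)) = 1/2 ∨ 1/2 = 1/2
¬(¬p1 ∨ (¬p1 ∨ (p1 ∨ p2))) = ¬1/2 = 1/2
¬p1 → ¬(¬p1 ∨ (¬p1 ∨ (p1 ∨ p2))) = 1/2 → 1/2 = 1
((¬p1 ∨ (¬p1 → (p1 ∨ p2))) → p1) ↔ (¬p1 → ¬(¬p1 ∨ (¬p1 ∨ (p1 ∨ p2)))) = 1/2 ↔ 1 = 1/2
This gives 1/2 ≠ 1.

No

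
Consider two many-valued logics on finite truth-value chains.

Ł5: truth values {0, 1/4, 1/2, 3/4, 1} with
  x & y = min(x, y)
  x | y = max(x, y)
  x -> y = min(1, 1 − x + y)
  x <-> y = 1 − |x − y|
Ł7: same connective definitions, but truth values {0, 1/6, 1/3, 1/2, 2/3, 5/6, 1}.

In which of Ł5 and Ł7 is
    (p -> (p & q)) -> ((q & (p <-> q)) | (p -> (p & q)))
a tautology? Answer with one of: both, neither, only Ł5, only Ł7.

both

In Ł5: every assignment gives 1 — tautology.
In Ł7: every assignment gives 1 — tautology.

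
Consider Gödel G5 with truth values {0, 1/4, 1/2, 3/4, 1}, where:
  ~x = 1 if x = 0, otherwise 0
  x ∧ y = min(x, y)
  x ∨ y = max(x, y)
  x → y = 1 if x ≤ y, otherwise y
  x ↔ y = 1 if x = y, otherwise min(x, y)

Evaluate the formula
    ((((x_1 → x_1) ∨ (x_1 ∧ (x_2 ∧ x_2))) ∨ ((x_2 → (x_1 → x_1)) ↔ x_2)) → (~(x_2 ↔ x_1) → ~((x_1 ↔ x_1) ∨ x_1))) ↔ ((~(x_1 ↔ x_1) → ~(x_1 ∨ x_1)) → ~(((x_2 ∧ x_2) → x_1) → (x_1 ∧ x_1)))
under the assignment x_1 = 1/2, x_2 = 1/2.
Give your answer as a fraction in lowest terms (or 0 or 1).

x_1 → x_1 = 1/2 → 1/2 = 1
x_2 ∧ x_2 = 1/2 ∧ 1/2 = 1/2
x_1 ∧ (x_2 ∧ x_2) = 1/2 ∧ 1/2 = 1/2
(x_1 → x_1) ∨ (x_1 ∧ (x_2 ∧ x_2)) = 1 ∨ 1/2 = 1
x_1 → x_1 = 1/2 → 1/2 = 1
x_2 → (x_1 → x_1) = 1/2 → 1 = 1
(x_2 → (x_1 → x_1)) ↔ x_2 = 1 ↔ 1/2 = 1/2
((x_1 → x_1) ∨ (x_1 ∧ (x_2 ∧ x_2))) ∨ ((x_2 → (x_1 → x_1)) ↔ x_2) = 1 ∨ 1/2 = 1
x_2 ↔ x_1 = 1/2 ↔ 1/2 = 1
~(x_2 ↔ x_1) = ~1 = 0
x_1 ↔ x_1 = 1/2 ↔ 1/2 = 1
(x_1 ↔ x_1) ∨ x_1 = 1 ∨ 1/2 = 1
~((x_1 ↔ x_1) ∨ x_1) = ~1 = 0
~(x_2 ↔ x_1) → ~((x_1 ↔ x_1) ∨ x_1) = 0 → 0 = 1
(((x_1 → x_1) ∨ (x_1 ∧ (x_2 ∧ x_2))) ∨ ((x_2 → (x_1 → x_1)) ↔ x_2)) → (~(x_2 ↔ x_1) → ~((x_1 ↔ x_1) ∨ x_1)) = 1 → 1 = 1
x_1 ↔ x_1 = 1/2 ↔ 1/2 = 1
~(x_1 ↔ x_1) = ~1 = 0
x_1 ∨ x_1 = 1/2 ∨ 1/2 = 1/2
~(x_1 ∨ x_1) = ~1/2 = 0
~(x_1 ↔ x_1) → ~(x_1 ∨ x_1) = 0 → 0 = 1
x_2 ∧ x_2 = 1/2 ∧ 1/2 = 1/2
(x_2 ∧ x_2) → x_1 = 1/2 → 1/2 = 1
x_1 ∧ x_1 = 1/2 ∧ 1/2 = 1/2
((x_2 ∧ x_2) → x_1) → (x_1 ∧ x_1) = 1 → 1/2 = 1/2
~(((x_2 ∧ x_2) → x_1) → (x_1 ∧ x_1)) = ~1/2 = 0
(~(x_1 ↔ x_1) → ~(x_1 ∨ x_1)) → ~(((x_2 ∧ x_2) → x_1) → (x_1 ∧ x_1)) = 1 → 0 = 0
((((x_1 → x_1) ∨ (x_1 ∧ (x_2 ∧ x_2))) ∨ ((x_2 → (x_1 → x_1)) ↔ x_2)) → (~(x_2 ↔ x_1) → ~((x_1 ↔ x_1) ∨ x_1))) ↔ ((~(x_1 ↔ x_1) → ~(x_1 ∨ x_1)) → ~(((x_2 ∧ x_2) → x_1) → (x_1 ∧ x_1))) = 1 ↔ 0 = 0

0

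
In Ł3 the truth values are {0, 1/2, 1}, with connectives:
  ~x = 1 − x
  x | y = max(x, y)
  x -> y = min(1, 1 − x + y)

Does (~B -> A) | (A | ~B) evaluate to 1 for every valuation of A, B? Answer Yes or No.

No

Counterexample: take A = 0, B = 1/2.
~B = ~1/2 = 1/2
~B -> A = 1/2 -> 0 = 1/2
~B = ~1/2 = 1/2
A | ~B = 0 | 1/2 = 1/2
(~B -> A) | (A | ~B) = 1/2 | 1/2 = 1/2
This gives 1/2 ≠ 1.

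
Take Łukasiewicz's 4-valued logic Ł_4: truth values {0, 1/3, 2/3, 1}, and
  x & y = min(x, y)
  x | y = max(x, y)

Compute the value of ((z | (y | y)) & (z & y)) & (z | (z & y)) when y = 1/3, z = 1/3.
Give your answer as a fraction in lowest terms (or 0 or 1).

1/3

y | y = 1/3 | 1/3 = 1/3
z | (y | y) = 1/3 | 1/3 = 1/3
z & y = 1/3 & 1/3 = 1/3
(z | (y | y)) & (z & y) = 1/3 & 1/3 = 1/3
z & y = 1/3 & 1/3 = 1/3
z | (z & y) = 1/3 | 1/3 = 1/3
((z | (y | y)) & (z & y)) & (z | (z & y)) = 1/3 & 1/3 = 1/3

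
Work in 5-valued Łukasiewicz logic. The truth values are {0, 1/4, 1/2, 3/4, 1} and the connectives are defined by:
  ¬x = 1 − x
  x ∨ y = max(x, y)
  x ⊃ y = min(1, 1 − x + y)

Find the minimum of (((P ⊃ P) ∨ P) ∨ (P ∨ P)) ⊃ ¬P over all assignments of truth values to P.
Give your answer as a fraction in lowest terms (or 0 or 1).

Take P = 1:
P ⊃ P = 1 ⊃ 1 = 1
(P ⊃ P) ∨ P = 1 ∨ 1 = 1
P ∨ P = 1 ∨ 1 = 1
((P ⊃ P) ∨ P) ∨ (P ∨ P) = 1 ∨ 1 = 1
¬P = ¬1 = 0
(((P ⊃ P) ∨ P) ∨ (P ∨ P)) ⊃ ¬P = 1 ⊃ 0 = 0
No assignment yields a value below 0, so this is the minimum.

0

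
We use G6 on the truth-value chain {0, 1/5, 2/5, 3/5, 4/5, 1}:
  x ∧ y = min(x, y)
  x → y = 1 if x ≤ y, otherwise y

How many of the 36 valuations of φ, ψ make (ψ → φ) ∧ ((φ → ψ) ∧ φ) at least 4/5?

4

value 1: 1 assignment (counts)
value 4/5: 3 assignments (counts)
value 3/5: 5 assignments
value 2/5: 7 assignments
value 1/5: 9 assignments
value 0: 11 assignments
So 4 of the 36 assignments meet the threshold.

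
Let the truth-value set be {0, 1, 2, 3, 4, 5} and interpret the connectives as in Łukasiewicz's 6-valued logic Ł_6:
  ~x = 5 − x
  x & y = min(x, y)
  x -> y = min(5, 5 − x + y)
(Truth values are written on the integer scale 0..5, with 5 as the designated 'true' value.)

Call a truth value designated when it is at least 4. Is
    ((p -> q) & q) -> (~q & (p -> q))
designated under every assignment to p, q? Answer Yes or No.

Counterexample: take p = 0, q = 4.
p -> q = 0 -> 4 = 5
(p -> q) & q = 5 & 4 = 4
~q = ~4 = 1
p -> q = 0 -> 4 = 5
~q & (p -> q) = 1 & 5 = 1
((p -> q) & q) -> (~q & (p -> q)) = 4 -> 1 = 2
This gives 2, which is below 4.

No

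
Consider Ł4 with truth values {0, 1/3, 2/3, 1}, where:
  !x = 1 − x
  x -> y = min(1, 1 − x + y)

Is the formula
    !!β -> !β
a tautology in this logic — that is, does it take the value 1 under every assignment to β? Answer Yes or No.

No

Counterexample: take β = 2/3.
!β = !2/3 = 1/3
!!β = !1/3 = 2/3
!β = !2/3 = 1/3
!!β -> !β = 2/3 -> 1/3 = 2/3
This gives 2/3 ≠ 1.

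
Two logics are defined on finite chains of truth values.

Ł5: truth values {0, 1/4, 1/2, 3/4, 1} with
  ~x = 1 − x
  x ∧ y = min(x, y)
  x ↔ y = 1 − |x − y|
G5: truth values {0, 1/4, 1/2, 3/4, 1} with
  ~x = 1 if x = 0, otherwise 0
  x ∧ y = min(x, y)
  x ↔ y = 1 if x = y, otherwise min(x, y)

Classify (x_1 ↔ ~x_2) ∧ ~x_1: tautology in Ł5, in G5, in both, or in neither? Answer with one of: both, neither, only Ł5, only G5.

In Ł5: at x_1 = 0, x_2 = 0 the value is 0 — not a tautology.
In G5: at x_1 = 0, x_2 = 0 the value is 0 — not a tautology.

neither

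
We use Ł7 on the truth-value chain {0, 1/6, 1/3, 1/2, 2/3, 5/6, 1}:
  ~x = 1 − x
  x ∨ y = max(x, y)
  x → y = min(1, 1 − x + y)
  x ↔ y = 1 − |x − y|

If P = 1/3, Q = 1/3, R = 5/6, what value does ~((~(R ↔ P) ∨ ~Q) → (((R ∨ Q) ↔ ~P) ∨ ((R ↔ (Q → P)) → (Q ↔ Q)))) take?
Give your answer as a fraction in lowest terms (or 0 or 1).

0

R ↔ P = 5/6 ↔ 1/3 = 1/2
~(R ↔ P) = ~1/2 = 1/2
~Q = ~1/3 = 2/3
~(R ↔ P) ∨ ~Q = 1/2 ∨ 2/3 = 2/3
R ∨ Q = 5/6 ∨ 1/3 = 5/6
~P = ~1/3 = 2/3
(R ∨ Q) ↔ ~P = 5/6 ↔ 2/3 = 5/6
Q → P = 1/3 → 1/3 = 1
R ↔ (Q → P) = 5/6 ↔ 1 = 5/6
Q ↔ Q = 1/3 ↔ 1/3 = 1
(R ↔ (Q → P)) → (Q ↔ Q) = 5/6 → 1 = 1
((R ∨ Q) ↔ ~P) ∨ ((R ↔ (Q → P)) → (Q ↔ Q)) = 5/6 ∨ 1 = 1
(~(R ↔ P) ∨ ~Q) → (((R ∨ Q) ↔ ~P) ∨ ((R ↔ (Q → P)) → (Q ↔ Q))) = 2/3 → 1 = 1
~((~(R ↔ P) ∨ ~Q) → (((R ∨ Q) ↔ ~P) ∨ ((R ↔ (Q → P)) → (Q ↔ Q)))) = ~1 = 0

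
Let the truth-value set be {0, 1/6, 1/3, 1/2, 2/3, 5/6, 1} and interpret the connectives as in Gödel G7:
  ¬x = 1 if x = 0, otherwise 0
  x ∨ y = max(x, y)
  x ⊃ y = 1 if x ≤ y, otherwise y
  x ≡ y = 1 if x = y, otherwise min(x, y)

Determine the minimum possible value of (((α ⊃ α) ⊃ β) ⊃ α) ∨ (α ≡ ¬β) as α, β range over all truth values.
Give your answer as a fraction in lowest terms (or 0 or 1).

Take α = 1/6, β = 1/3:
α ⊃ α = 1/6 ⊃ 1/6 = 1
(α ⊃ α) ⊃ β = 1 ⊃ 1/3 = 1/3
((α ⊃ α) ⊃ β) ⊃ α = 1/3 ⊃ 1/6 = 1/6
¬β = ¬1/3 = 0
α ≡ ¬β = 1/6 ≡ 0 = 0
(((α ⊃ α) ⊃ β) ⊃ α) ∨ (α ≡ ¬β) = 1/6 ∨ 0 = 1/6
No assignment yields a value below 1/6, so this is the minimum.

1/6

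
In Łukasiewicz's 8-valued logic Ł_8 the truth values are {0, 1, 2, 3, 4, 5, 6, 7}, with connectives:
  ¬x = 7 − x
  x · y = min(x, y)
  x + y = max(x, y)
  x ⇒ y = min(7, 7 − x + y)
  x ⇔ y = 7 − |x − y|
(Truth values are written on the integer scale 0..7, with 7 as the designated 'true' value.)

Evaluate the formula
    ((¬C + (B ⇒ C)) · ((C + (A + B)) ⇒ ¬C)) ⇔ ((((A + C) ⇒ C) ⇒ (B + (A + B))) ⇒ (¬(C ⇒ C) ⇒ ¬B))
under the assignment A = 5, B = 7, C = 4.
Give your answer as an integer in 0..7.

3

¬C = ¬4 = 3
B ⇒ C = 7 ⇒ 4 = 4
¬C + (B ⇒ C) = 3 + 4 = 4
A + B = 5 + 7 = 7
C + (A + B) = 4 + 7 = 7
¬C = ¬4 = 3
(C + (A + B)) ⇒ ¬C = 7 ⇒ 3 = 3
(¬C + (B ⇒ C)) · ((C + (A + B)) ⇒ ¬C) = 4 · 3 = 3
A + C = 5 + 4 = 5
(A + C) ⇒ C = 5 ⇒ 4 = 6
A + B = 5 + 7 = 7
B + (A + B) = 7 + 7 = 7
((A + C) ⇒ C) ⇒ (B + (A + B)) = 6 ⇒ 7 = 7
C ⇒ C = 4 ⇒ 4 = 7
¬(C ⇒ C) = ¬7 = 0
¬B = ¬7 = 0
¬(C ⇒ C) ⇒ ¬B = 0 ⇒ 0 = 7
(((A + C) ⇒ C) ⇒ (B + (A + B))) ⇒ (¬(C ⇒ C) ⇒ ¬B) = 7 ⇒ 7 = 7
((¬C + (B ⇒ C)) · ((C + (A + B)) ⇒ ¬C)) ⇔ ((((A + C) ⇒ C) ⇒ (B + (A + B))) ⇒ (¬(C ⇒ C) ⇒ ¬B)) = 3 ⇔ 7 = 3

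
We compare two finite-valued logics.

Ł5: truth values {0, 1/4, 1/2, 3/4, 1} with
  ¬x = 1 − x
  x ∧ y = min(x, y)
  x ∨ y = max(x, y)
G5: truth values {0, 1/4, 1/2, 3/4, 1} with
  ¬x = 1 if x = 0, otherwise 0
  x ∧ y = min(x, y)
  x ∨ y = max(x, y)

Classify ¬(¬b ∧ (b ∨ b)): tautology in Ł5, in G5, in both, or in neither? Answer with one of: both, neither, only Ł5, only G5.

In Ł5: at b = 1/4 the value is 3/4 — not a tautology.
In G5: every assignment gives 1 — tautology.

only G5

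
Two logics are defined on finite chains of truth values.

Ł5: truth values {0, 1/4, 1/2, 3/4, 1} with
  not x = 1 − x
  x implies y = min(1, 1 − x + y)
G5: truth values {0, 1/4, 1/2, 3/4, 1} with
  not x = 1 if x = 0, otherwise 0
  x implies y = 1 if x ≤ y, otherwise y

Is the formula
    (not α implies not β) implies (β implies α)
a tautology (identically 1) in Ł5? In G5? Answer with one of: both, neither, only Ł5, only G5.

only Ł5

In Ł5: every assignment gives 1 — tautology.
In G5: at α = 1/4, β = 1/2 the value is 1/4 — not a tautology.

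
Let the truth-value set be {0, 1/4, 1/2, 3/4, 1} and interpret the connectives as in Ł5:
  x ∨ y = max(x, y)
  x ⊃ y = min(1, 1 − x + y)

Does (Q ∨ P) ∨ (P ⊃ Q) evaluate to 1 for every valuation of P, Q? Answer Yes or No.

Counterexample: take P = 1/4, Q = 0.
Q ∨ P = 0 ∨ 1/4 = 1/4
P ⊃ Q = 1/4 ⊃ 0 = 3/4
(Q ∨ P) ∨ (P ⊃ Q) = 1/4 ∨ 3/4 = 3/4
This gives 3/4 ≠ 1.

No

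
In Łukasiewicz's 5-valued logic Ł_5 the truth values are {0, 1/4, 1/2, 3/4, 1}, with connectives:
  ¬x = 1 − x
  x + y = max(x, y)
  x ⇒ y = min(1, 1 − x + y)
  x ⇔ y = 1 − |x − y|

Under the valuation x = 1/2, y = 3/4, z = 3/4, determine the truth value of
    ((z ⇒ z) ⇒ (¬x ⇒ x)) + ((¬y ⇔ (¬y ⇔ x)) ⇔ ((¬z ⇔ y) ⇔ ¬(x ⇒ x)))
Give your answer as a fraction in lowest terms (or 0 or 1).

z ⇒ z = 3/4 ⇒ 3/4 = 1
¬x = ¬1/2 = 1/2
¬x ⇒ x = 1/2 ⇒ 1/2 = 1
(z ⇒ z) ⇒ (¬x ⇒ x) = 1 ⇒ 1 = 1
¬y = ¬3/4 = 1/4
¬y = ¬3/4 = 1/4
¬y ⇔ x = 1/4 ⇔ 1/2 = 3/4
¬y ⇔ (¬y ⇔ x) = 1/4 ⇔ 3/4 = 1/2
¬z = ¬3/4 = 1/4
¬z ⇔ y = 1/4 ⇔ 3/4 = 1/2
x ⇒ x = 1/2 ⇒ 1/2 = 1
¬(x ⇒ x) = ¬1 = 0
(¬z ⇔ y) ⇔ ¬(x ⇒ x) = 1/2 ⇔ 0 = 1/2
(¬y ⇔ (¬y ⇔ x)) ⇔ ((¬z ⇔ y) ⇔ ¬(x ⇒ x)) = 1/2 ⇔ 1/2 = 1
((z ⇒ z) ⇒ (¬x ⇒ x)) + ((¬y ⇔ (¬y ⇔ x)) ⇔ ((¬z ⇔ y) ⇔ ¬(x ⇒ x))) = 1 + 1 = 1

1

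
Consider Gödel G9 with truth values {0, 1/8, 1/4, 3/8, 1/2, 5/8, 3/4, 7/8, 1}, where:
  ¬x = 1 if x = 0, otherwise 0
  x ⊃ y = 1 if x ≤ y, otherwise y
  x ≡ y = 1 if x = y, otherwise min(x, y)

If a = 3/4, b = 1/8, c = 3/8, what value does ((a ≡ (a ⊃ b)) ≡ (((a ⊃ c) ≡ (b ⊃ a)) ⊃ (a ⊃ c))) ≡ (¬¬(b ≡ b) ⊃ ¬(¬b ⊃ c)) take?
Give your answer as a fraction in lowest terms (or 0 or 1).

a ⊃ b = 3/4 ⊃ 1/8 = 1/8
a ≡ (a ⊃ b) = 3/4 ≡ 1/8 = 1/8
a ⊃ c = 3/4 ⊃ 3/8 = 3/8
b ⊃ a = 1/8 ⊃ 3/4 = 1
(a ⊃ c) ≡ (b ⊃ a) = 3/8 ≡ 1 = 3/8
a ⊃ c = 3/4 ⊃ 3/8 = 3/8
((a ⊃ c) ≡ (b ⊃ a)) ⊃ (a ⊃ c) = 3/8 ⊃ 3/8 = 1
(a ≡ (a ⊃ b)) ≡ (((a ⊃ c) ≡ (b ⊃ a)) ⊃ (a ⊃ c)) = 1/8 ≡ 1 = 1/8
b ≡ b = 1/8 ≡ 1/8 = 1
¬(b ≡ b) = ¬1 = 0
¬¬(b ≡ b) = ¬0 = 1
¬b = ¬1/8 = 0
¬b ⊃ c = 0 ⊃ 3/8 = 1
¬(¬b ⊃ c) = ¬1 = 0
¬¬(b ≡ b) ⊃ ¬(¬b ⊃ c) = 1 ⊃ 0 = 0
((a ≡ (a ⊃ b)) ≡ (((a ⊃ c) ≡ (b ⊃ a)) ⊃ (a ⊃ c))) ≡ (¬¬(b ≡ b) ⊃ ¬(¬b ⊃ c)) = 1/8 ≡ 0 = 0

0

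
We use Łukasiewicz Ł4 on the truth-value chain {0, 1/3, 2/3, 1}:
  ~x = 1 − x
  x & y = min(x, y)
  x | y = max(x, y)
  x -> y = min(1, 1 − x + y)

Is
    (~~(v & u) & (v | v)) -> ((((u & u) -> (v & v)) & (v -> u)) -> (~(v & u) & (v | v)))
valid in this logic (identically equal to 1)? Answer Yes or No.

No

Counterexample: take u = 2/3, v = 2/3.
v & u = 2/3 & 2/3 = 2/3
~(v & u) = ~2/3 = 1/3
~~(v & u) = ~1/3 = 2/3
v | v = 2/3 | 2/3 = 2/3
~~(v & u) & (v | v) = 2/3 & 2/3 = 2/3
u & u = 2/3 & 2/3 = 2/3
v & v = 2/3 & 2/3 = 2/3
(u & u) -> (v & v) = 2/3 -> 2/3 = 1
v -> u = 2/3 -> 2/3 = 1
((u & u) -> (v & v)) & (v -> u) = 1 & 1 = 1
v & u = 2/3 & 2/3 = 2/3
~(v & u) = ~2/3 = 1/3
v | v = 2/3 | 2/3 = 2/3
~(v & u) & (v | v) = 1/3 & 2/3 = 1/3
(((u & u) -> (v & v)) & (v -> u)) -> (~(v & u) & (v | v)) = 1 -> 1/3 = 1/3
(~~(v & u) & (v | v)) -> ((((u & u) -> (v & v)) & (v -> u)) -> (~(v & u) & (v | v))) = 2/3 -> 1/3 = 2/3
This gives 2/3 ≠ 1.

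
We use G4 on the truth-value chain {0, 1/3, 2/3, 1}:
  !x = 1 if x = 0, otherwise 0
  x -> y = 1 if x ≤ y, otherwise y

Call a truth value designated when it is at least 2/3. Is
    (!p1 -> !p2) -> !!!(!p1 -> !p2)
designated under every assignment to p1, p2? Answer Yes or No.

No

Counterexample: take p1 = 0, p2 = 0.
!p1 = !0 = 1
!p2 = !0 = 1
!p1 -> !p2 = 1 -> 1 = 1
!p1 = !0 = 1
!p2 = !0 = 1
!p1 -> !p2 = 1 -> 1 = 1
!(!p1 -> !p2) = !1 = 0
!!(!p1 -> !p2) = !0 = 1
!!!(!p1 -> !p2) = !1 = 0
(!p1 -> !p2) -> !!!(!p1 -> !p2) = 1 -> 0 = 0
This gives 0, which is below 2/3.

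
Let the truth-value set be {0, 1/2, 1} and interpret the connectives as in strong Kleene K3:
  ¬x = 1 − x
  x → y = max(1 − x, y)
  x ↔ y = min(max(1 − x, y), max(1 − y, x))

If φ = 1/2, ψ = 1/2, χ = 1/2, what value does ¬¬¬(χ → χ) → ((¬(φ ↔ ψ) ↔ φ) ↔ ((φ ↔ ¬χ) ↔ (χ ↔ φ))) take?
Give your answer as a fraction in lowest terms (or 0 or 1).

χ → χ = 1/2 → 1/2 = 1/2
¬(χ → χ) = ¬1/2 = 1/2
¬¬(χ → χ) = ¬1/2 = 1/2
¬¬¬(χ → χ) = ¬1/2 = 1/2
φ ↔ ψ = 1/2 ↔ 1/2 = 1/2
¬(φ ↔ ψ) = ¬1/2 = 1/2
¬(φ ↔ ψ) ↔ φ = 1/2 ↔ 1/2 = 1/2
¬χ = ¬1/2 = 1/2
φ ↔ ¬χ = 1/2 ↔ 1/2 = 1/2
χ ↔ φ = 1/2 ↔ 1/2 = 1/2
(φ ↔ ¬χ) ↔ (χ ↔ φ) = 1/2 ↔ 1/2 = 1/2
(¬(φ ↔ ψ) ↔ φ) ↔ ((φ ↔ ¬χ) ↔ (χ ↔ φ)) = 1/2 ↔ 1/2 = 1/2
¬¬¬(χ → χ) → ((¬(φ ↔ ψ) ↔ φ) ↔ ((φ ↔ ¬χ) ↔ (χ ↔ φ))) = 1/2 → 1/2 = 1/2

1/2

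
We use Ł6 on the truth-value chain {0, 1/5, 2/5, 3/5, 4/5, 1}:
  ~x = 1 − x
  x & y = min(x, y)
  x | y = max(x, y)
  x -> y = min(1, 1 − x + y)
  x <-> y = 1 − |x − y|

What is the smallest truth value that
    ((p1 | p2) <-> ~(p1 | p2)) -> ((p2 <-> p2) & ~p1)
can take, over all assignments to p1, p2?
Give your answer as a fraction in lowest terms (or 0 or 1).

Take p1 = 3/5, p2 = 0:
p1 | p2 = 3/5 | 0 = 3/5
p1 | p2 = 3/5 | 0 = 3/5
~(p1 | p2) = ~3/5 = 2/5
(p1 | p2) <-> ~(p1 | p2) = 3/5 <-> 2/5 = 4/5
p2 <-> p2 = 0 <-> 0 = 1
~p1 = ~3/5 = 2/5
(p2 <-> p2) & ~p1 = 1 & 2/5 = 2/5
((p1 | p2) <-> ~(p1 | p2)) -> ((p2 <-> p2) & ~p1) = 4/5 -> 2/5 = 3/5
No assignment yields a value below 3/5, so this is the minimum.

3/5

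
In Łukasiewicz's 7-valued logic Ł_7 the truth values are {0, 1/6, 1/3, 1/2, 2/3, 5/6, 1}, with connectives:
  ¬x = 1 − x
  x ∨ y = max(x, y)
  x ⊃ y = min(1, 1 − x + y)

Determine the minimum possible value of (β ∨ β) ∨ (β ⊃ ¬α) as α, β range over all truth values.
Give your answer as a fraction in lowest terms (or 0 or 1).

Take α = 1, β = 1/2:
β ∨ β = 1/2 ∨ 1/2 = 1/2
¬α = ¬1 = 0
β ⊃ ¬α = 1/2 ⊃ 0 = 1/2
(β ∨ β) ∨ (β ⊃ ¬α) = 1/2 ∨ 1/2 = 1/2
No assignment yields a value below 1/2, so this is the minimum.

1/2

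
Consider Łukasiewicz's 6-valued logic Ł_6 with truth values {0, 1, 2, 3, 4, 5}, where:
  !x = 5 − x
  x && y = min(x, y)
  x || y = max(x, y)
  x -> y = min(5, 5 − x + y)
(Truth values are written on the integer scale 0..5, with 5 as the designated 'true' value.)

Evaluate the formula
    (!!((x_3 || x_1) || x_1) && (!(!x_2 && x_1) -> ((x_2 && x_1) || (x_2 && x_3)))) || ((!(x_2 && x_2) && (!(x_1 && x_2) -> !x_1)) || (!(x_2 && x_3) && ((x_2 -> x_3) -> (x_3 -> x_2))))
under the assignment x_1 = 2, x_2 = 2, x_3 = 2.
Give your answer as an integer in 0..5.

x_3 || x_1 = 2 || 2 = 2
(x_3 || x_1) || x_1 = 2 || 2 = 2
!((x_3 || x_1) || x_1) = !2 = 3
!!((x_3 || x_1) || x_1) = !3 = 2
!x_2 = !2 = 3
!x_2 && x_1 = 3 && 2 = 2
!(!x_2 && x_1) = !2 = 3
x_2 && x_1 = 2 && 2 = 2
x_2 && x_3 = 2 && 2 = 2
(x_2 && x_1) || (x_2 && x_3) = 2 || 2 = 2
!(!x_2 && x_1) -> ((x_2 && x_1) || (x_2 && x_3)) = 3 -> 2 = 4
!!((x_3 || x_1) || x_1) && (!(!x_2 && x_1) -> ((x_2 && x_1) || (x_2 && x_3))) = 2 && 4 = 2
x_2 && x_2 = 2 && 2 = 2
!(x_2 && x_2) = !2 = 3
x_1 && x_2 = 2 && 2 = 2
!(x_1 && x_2) = !2 = 3
!x_1 = !2 = 3
!(x_1 && x_2) -> !x_1 = 3 -> 3 = 5
!(x_2 && x_2) && (!(x_1 && x_2) -> !x_1) = 3 && 5 = 3
x_2 && x_3 = 2 && 2 = 2
!(x_2 && x_3) = !2 = 3
x_2 -> x_3 = 2 -> 2 = 5
x_3 -> x_2 = 2 -> 2 = 5
(x_2 -> x_3) -> (x_3 -> x_2) = 5 -> 5 = 5
!(x_2 && x_3) && ((x_2 -> x_3) -> (x_3 -> x_2)) = 3 && 5 = 3
(!(x_2 && x_2) && (!(x_1 && x_2) -> !x_1)) || (!(x_2 && x_3) && ((x_2 -> x_3) -> (x_3 -> x_2))) = 3 || 3 = 3
(!!((x_3 || x_1) || x_1) && (!(!x_2 && x_1) -> ((x_2 && x_1) || (x_2 && x_3)))) || ((!(x_2 && x_2) && (!(x_1 && x_2) -> !x_1)) || (!(x_2 && x_3) && ((x_2 -> x_3) -> (x_3 -> x_2)))) = 2 || 3 = 3

3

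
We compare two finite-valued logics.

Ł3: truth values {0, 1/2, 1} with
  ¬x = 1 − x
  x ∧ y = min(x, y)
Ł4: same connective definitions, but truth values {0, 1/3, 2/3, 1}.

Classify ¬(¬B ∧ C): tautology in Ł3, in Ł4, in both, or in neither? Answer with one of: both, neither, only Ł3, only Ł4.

neither

In Ł3: at B = 0, C = 1/2 the value is 1/2 — not a tautology.
In Ł4: at B = 0, C = 1/3 the value is 2/3 — not a tautology.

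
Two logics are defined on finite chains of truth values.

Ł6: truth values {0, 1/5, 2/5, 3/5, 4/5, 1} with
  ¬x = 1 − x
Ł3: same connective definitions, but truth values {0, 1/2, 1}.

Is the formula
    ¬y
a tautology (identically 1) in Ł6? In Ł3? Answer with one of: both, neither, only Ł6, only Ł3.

neither

In Ł6: at y = 1/5 the value is 4/5 — not a tautology.
In Ł3: at y = 1/2 the value is 1/2 — not a tautology.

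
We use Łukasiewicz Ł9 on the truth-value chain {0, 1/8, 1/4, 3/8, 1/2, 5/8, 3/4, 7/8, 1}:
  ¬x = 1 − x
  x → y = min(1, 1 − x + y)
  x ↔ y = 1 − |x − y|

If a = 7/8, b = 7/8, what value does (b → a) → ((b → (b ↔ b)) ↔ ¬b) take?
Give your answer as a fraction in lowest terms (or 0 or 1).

b → a = 7/8 → 7/8 = 1
b ↔ b = 7/8 ↔ 7/8 = 1
b → (b ↔ b) = 7/8 → 1 = 1
¬b = ¬7/8 = 1/8
(b → (b ↔ b)) ↔ ¬b = 1 ↔ 1/8 = 1/8
(b → a) → ((b → (b ↔ b)) ↔ ¬b) = 1 → 1/8 = 1/8

1/8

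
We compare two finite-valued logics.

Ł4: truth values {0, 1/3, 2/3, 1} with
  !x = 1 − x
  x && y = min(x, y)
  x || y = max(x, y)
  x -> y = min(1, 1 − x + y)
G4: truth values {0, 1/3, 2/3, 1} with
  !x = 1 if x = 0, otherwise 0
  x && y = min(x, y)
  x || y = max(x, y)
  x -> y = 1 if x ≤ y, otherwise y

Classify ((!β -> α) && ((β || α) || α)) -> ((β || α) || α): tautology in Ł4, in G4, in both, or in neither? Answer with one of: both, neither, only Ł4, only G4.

In Ł4: every assignment gives 1 — tautology.
In G4: every assignment gives 1 — tautology.

both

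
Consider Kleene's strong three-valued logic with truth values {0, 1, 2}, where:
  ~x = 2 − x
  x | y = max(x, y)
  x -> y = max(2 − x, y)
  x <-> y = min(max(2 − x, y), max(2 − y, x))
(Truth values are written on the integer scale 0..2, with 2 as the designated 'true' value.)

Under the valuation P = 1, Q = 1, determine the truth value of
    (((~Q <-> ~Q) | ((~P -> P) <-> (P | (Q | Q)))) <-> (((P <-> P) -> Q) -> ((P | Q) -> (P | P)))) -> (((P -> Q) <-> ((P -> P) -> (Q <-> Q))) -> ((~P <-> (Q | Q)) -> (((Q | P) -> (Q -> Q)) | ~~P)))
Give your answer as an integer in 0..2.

~Q = ~1 = 1
~Q = ~1 = 1
~Q <-> ~Q = 1 <-> 1 = 1
~P = ~1 = 1
~P -> P = 1 -> 1 = 1
Q | Q = 1 | 1 = 1
P | (Q | Q) = 1 | 1 = 1
(~P -> P) <-> (P | (Q | Q)) = 1 <-> 1 = 1
(~Q <-> ~Q) | ((~P -> P) <-> (P | (Q | Q))) = 1 | 1 = 1
P <-> P = 1 <-> 1 = 1
(P <-> P) -> Q = 1 -> 1 = 1
P | Q = 1 | 1 = 1
P | P = 1 | 1 = 1
(P | Q) -> (P | P) = 1 -> 1 = 1
((P <-> P) -> Q) -> ((P | Q) -> (P | P)) = 1 -> 1 = 1
((~Q <-> ~Q) | ((~P -> P) <-> (P | (Q | Q)))) <-> (((P <-> P) -> Q) -> ((P | Q) -> (P | P))) = 1 <-> 1 = 1
P -> Q = 1 -> 1 = 1
P -> P = 1 -> 1 = 1
Q <-> Q = 1 <-> 1 = 1
(P -> P) -> (Q <-> Q) = 1 -> 1 = 1
(P -> Q) <-> ((P -> P) -> (Q <-> Q)) = 1 <-> 1 = 1
~P = ~1 = 1
Q | Q = 1 | 1 = 1
~P <-> (Q | Q) = 1 <-> 1 = 1
Q | P = 1 | 1 = 1
Q -> Q = 1 -> 1 = 1
(Q | P) -> (Q -> Q) = 1 -> 1 = 1
~P = ~1 = 1
~~P = ~1 = 1
((Q | P) -> (Q -> Q)) | ~~P = 1 | 1 = 1
(~P <-> (Q | Q)) -> (((Q | P) -> (Q -> Q)) | ~~P) = 1 -> 1 = 1
((P -> Q) <-> ((P -> P) -> (Q <-> Q))) -> ((~P <-> (Q | Q)) -> (((Q | P) -> (Q -> Q)) | ~~P)) = 1 -> 1 = 1
(((~Q <-> ~Q) | ((~P -> P) <-> (P | (Q | Q)))) <-> (((P <-> P) -> Q) -> ((P | Q) -> (P | P)))) -> (((P -> Q) <-> ((P -> P) -> (Q <-> Q))) -> ((~P <-> (Q | Q)) -> (((Q | P) -> (Q -> Q)) | ~~P))) = 1 -> 1 = 1

1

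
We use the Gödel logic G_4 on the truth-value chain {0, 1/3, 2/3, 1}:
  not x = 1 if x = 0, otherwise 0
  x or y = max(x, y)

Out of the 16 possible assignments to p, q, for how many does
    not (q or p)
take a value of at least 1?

1

p = 0, q = 0 ↦ 1  ≥
p = 0, q = 1/3 ↦ 0  <
p = 0, q = 2/3 ↦ 0  <
p = 0, q = 1 ↦ 0  <
p = 1/3, q = 0 ↦ 0  <
p = 1/3, q = 1/3 ↦ 0  <
p = 1/3, q = 2/3 ↦ 0  <
p = 1/3, q = 1 ↦ 0  <
p = 2/3, q = 0 ↦ 0  <
p = 2/3, q = 1/3 ↦ 0  <
p = 2/3, q = 2/3 ↦ 0  <
p = 2/3, q = 1 ↦ 0  <
p = 1, q = 0 ↦ 0  <
p = 1, q = 1/3 ↦ 0  <
p = 1, q = 2/3 ↦ 0  <
p = 1, q = 1 ↦ 0  <
So 1 of the 16 assignments meets the threshold.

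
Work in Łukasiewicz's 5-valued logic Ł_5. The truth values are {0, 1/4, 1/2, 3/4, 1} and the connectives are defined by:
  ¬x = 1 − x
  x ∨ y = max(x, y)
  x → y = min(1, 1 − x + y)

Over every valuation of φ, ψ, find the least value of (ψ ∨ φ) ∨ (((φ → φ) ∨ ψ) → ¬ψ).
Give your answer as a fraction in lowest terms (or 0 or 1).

1/2

Take φ = 0, ψ = 1/2:
ψ ∨ φ = 1/2 ∨ 0 = 1/2
φ → φ = 0 → 0 = 1
(φ → φ) ∨ ψ = 1 ∨ 1/2 = 1
¬ψ = ¬1/2 = 1/2
((φ → φ) ∨ ψ) → ¬ψ = 1 → 1/2 = 1/2
(ψ ∨ φ) ∨ (((φ → φ) ∨ ψ) → ¬ψ) = 1/2 ∨ 1/2 = 1/2
No assignment yields a value below 1/2, so this is the minimum.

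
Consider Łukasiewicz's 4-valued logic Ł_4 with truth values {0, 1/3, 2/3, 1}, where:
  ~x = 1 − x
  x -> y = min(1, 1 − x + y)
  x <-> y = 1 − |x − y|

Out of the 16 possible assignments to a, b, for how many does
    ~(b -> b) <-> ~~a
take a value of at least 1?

4

a = 0, b = 0 ↦ 1  ≥
a = 0, b = 1/3 ↦ 1  ≥
a = 0, b = 2/3 ↦ 1  ≥
a = 0, b = 1 ↦ 1  ≥
a = 1/3, b = 0 ↦ 2/3  <
a = 1/3, b = 1/3 ↦ 2/3  <
a = 1/3, b = 2/3 ↦ 2/3  <
a = 1/3, b = 1 ↦ 2/3  <
a = 2/3, b = 0 ↦ 1/3  <
a = 2/3, b = 1/3 ↦ 1/3  <
a = 2/3, b = 2/3 ↦ 1/3  <
a = 2/3, b = 1 ↦ 1/3  <
a = 1, b = 0 ↦ 0  <
a = 1, b = 1/3 ↦ 0  <
a = 1, b = 2/3 ↦ 0  <
a = 1, b = 1 ↦ 0  <
So 4 of the 16 assignments meet the threshold.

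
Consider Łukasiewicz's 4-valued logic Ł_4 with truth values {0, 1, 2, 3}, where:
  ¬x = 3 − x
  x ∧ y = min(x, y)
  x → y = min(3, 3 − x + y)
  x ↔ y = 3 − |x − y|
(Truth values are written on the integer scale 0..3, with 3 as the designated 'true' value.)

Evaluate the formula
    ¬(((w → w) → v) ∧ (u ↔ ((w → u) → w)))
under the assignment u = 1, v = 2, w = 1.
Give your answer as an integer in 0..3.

1

w → w = 1 → 1 = 3
(w → w) → v = 3 → 2 = 2
w → u = 1 → 1 = 3
(w → u) → w = 3 → 1 = 1
u ↔ ((w → u) → w) = 1 ↔ 1 = 3
((w → w) → v) ∧ (u ↔ ((w → u) → w)) = 2 ∧ 3 = 2
¬(((w → w) → v) ∧ (u ↔ ((w → u) → w))) = ¬2 = 1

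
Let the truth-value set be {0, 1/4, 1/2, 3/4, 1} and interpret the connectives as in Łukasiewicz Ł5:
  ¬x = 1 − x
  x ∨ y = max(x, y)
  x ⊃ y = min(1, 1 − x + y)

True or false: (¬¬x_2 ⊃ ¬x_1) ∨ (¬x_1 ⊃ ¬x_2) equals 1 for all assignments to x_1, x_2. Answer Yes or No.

Counterexample: take x_1 = 1/4, x_2 = 1.
¬x_2 = ¬1 = 0
¬¬x_2 = ¬0 = 1
¬x_1 = ¬1/4 = 3/4
¬¬x_2 ⊃ ¬x_1 = 1 ⊃ 3/4 = 3/4
¬x_1 = ¬1/4 = 3/4
¬x_2 = ¬1 = 0
¬x_1 ⊃ ¬x_2 = 3/4 ⊃ 0 = 1/4
(¬¬x_2 ⊃ ¬x_1) ∨ (¬x_1 ⊃ ¬x_2) = 3/4 ∨ 1/4 = 3/4
This gives 3/4 ≠ 1.

No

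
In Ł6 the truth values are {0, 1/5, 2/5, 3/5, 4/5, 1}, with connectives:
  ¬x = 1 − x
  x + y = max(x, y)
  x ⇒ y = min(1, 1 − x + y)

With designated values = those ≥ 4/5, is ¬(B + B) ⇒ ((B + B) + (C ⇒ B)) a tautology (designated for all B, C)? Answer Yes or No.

Counterexample: take B = 0, C = 2/5.
B + B = 0 + 0 = 0
¬(B + B) = ¬0 = 1
C ⇒ B = 2/5 ⇒ 0 = 3/5
(B + B) + (C ⇒ B) = 0 + 3/5 = 3/5
¬(B + B) ⇒ ((B + B) + (C ⇒ B)) = 1 ⇒ 3/5 = 3/5
This gives 3/5, which is below 4/5.

No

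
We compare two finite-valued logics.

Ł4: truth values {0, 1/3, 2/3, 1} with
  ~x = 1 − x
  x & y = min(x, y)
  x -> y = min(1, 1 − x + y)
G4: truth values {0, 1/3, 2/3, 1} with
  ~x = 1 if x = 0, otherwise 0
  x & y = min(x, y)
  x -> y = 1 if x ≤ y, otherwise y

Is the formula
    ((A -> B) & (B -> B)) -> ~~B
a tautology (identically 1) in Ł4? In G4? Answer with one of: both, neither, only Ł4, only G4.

neither

In Ł4: at A = 0, B = 0 the value is 0 — not a tautology.
In G4: at A = 0, B = 0 the value is 0 — not a tautology.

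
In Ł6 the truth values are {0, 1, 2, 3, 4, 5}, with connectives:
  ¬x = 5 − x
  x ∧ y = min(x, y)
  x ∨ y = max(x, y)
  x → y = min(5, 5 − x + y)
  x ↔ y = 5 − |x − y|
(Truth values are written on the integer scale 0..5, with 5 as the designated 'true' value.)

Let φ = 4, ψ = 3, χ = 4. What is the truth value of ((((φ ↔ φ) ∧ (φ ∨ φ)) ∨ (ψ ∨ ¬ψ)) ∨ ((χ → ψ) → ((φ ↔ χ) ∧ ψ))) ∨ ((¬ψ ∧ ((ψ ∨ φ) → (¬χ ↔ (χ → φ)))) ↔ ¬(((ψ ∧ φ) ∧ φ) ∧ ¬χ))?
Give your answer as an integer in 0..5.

φ ↔ φ = 4 ↔ 4 = 5
φ ∨ φ = 4 ∨ 4 = 4
(φ ↔ φ) ∧ (φ ∨ φ) = 5 ∧ 4 = 4
¬ψ = ¬3 = 2
ψ ∨ ¬ψ = 3 ∨ 2 = 3
((φ ↔ φ) ∧ (φ ∨ φ)) ∨ (ψ ∨ ¬ψ) = 4 ∨ 3 = 4
χ → ψ = 4 → 3 = 4
φ ↔ χ = 4 ↔ 4 = 5
(φ ↔ χ) ∧ ψ = 5 ∧ 3 = 3
(χ → ψ) → ((φ ↔ χ) ∧ ψ) = 4 → 3 = 4
(((φ ↔ φ) ∧ (φ ∨ φ)) ∨ (ψ ∨ ¬ψ)) ∨ ((χ → ψ) → ((φ ↔ χ) ∧ ψ)) = 4 ∨ 4 = 4
¬ψ = ¬3 = 2
ψ ∨ φ = 3 ∨ 4 = 4
¬χ = ¬4 = 1
χ → φ = 4 → 4 = 5
¬χ ↔ (χ → φ) = 1 ↔ 5 = 1
(ψ ∨ φ) → (¬χ ↔ (χ → φ)) = 4 → 1 = 2
¬ψ ∧ ((ψ ∨ φ) → (¬χ ↔ (χ → φ))) = 2 ∧ 2 = 2
ψ ∧ φ = 3 ∧ 4 = 3
(ψ ∧ φ) ∧ φ = 3 ∧ 4 = 3
¬χ = ¬4 = 1
((ψ ∧ φ) ∧ φ) ∧ ¬χ = 3 ∧ 1 = 1
¬(((ψ ∧ φ) ∧ φ) ∧ ¬χ) = ¬1 = 4
(¬ψ ∧ ((ψ ∨ φ) → (¬χ ↔ (χ → φ)))) ↔ ¬(((ψ ∧ φ) ∧ φ) ∧ ¬χ) = 2 ↔ 4 = 3
((((φ ↔ φ) ∧ (φ ∨ φ)) ∨ (ψ ∨ ¬ψ)) ∨ ((χ → ψ) → ((φ ↔ χ) ∧ ψ))) ∨ ((¬ψ ∧ ((ψ ∨ φ) → (¬χ ↔ (χ → φ)))) ↔ ¬(((ψ ∧ φ) ∧ φ) ∧ ¬χ)) = 4 ∨ 3 = 4

4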